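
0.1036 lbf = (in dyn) 4.608e+04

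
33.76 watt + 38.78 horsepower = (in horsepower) 38.83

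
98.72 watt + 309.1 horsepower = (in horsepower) 309.2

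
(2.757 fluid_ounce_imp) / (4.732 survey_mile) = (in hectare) 1.029e-12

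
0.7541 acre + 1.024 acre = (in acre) 1.778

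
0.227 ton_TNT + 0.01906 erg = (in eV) 5.928e+27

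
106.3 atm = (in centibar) 1.077e+04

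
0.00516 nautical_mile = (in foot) 31.35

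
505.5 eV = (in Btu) 7.676e-20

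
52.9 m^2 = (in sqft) 569.4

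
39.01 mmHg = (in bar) 0.05201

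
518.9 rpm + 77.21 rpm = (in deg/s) 3577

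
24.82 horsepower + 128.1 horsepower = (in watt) 1.14e+05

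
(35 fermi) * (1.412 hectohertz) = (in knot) 9.606e-12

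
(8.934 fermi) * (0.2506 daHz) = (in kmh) 8.06e-14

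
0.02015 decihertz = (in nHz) 2.015e+06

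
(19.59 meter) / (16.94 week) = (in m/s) 1.912e-06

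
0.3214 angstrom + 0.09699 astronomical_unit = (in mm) 1.451e+13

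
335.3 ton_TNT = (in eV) 8.756e+30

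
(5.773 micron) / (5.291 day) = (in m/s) 1.263e-11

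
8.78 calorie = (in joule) 36.74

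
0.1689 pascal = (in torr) 0.001267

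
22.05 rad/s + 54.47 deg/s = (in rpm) 219.6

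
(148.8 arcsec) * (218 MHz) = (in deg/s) 9.011e+06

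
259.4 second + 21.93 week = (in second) 1.326e+07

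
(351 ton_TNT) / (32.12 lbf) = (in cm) 1.028e+12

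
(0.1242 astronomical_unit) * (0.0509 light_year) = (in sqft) 9.631e+25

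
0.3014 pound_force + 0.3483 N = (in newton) 1.689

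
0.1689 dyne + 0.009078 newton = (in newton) 0.00908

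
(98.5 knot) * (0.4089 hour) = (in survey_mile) 46.35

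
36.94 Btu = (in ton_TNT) 9.315e-06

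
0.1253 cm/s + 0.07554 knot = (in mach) 0.0001178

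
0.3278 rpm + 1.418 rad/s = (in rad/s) 1.452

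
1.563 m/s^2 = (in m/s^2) 1.563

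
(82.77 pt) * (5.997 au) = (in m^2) 2.62e+10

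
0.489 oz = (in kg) 0.01386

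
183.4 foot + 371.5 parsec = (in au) 7.663e+07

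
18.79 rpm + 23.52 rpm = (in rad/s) 4.431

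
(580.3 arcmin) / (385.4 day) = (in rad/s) 5.069e-09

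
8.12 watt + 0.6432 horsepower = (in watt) 487.8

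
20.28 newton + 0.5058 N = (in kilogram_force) 2.12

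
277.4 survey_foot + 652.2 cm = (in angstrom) 9.107e+11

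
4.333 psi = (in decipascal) 2.987e+05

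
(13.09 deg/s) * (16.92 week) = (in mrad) 2.338e+09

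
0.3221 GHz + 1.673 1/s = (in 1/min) 1.933e+10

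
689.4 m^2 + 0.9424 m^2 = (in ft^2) 7431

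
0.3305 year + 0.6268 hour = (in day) 120.7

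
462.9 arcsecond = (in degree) 0.1286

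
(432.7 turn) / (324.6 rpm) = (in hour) 0.02222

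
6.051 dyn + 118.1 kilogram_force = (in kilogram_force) 118.1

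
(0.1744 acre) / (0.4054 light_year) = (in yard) 2.012e-13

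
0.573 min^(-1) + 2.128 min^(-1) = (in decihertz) 0.4502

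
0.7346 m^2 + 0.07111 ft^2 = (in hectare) 7.412e-05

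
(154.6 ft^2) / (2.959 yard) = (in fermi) 5.308e+15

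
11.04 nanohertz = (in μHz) 0.01104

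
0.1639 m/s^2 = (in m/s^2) 0.1639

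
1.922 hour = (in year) 0.0002194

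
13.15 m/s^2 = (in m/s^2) 13.15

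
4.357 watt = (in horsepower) 0.005843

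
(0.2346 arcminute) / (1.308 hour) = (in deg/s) 8.304e-07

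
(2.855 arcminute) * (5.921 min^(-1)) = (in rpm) 0.0007826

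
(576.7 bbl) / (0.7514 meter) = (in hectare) 0.0122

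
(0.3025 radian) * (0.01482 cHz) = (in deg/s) 0.002569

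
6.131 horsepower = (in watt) 4572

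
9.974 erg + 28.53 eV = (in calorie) 2.384e-07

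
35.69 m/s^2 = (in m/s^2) 35.69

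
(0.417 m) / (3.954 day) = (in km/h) 4.394e-06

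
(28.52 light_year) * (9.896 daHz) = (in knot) 5.19e+19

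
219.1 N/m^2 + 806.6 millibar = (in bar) 0.8088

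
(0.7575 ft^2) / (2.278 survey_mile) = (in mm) 0.0192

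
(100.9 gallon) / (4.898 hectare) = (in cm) 0.0007798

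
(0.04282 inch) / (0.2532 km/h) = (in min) 0.0002577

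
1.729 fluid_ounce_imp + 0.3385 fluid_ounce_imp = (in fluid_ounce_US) 1.986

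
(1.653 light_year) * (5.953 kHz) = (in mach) 2.734e+17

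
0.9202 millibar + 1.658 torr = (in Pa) 313.1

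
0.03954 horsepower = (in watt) 29.48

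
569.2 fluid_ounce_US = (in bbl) 0.1059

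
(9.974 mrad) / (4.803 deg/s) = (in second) 0.119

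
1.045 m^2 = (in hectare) 0.0001045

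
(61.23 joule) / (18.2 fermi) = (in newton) 3.364e+15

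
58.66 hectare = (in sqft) 6.314e+06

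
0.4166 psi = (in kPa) 2.872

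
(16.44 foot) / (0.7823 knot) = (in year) 3.948e-07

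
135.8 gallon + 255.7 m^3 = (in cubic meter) 256.2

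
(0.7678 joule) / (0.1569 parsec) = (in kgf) 1.617e-17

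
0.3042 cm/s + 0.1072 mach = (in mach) 0.1072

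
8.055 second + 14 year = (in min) 7.358e+06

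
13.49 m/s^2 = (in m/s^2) 13.49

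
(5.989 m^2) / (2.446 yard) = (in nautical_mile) 0.001446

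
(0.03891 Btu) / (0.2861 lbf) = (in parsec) 1.045e-15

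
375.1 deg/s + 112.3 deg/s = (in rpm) 81.23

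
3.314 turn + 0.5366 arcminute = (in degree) 1193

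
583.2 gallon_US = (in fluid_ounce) 7.465e+04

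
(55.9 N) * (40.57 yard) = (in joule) 2074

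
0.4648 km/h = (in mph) 0.2888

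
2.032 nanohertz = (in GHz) 2.032e-18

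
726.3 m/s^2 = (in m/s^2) 726.3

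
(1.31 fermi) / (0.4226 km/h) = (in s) 1.116e-14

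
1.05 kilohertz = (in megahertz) 0.00105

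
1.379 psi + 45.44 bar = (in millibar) 4.554e+04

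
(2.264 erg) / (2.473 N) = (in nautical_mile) 4.943e-11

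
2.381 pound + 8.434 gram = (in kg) 1.088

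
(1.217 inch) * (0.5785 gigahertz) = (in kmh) 6.438e+07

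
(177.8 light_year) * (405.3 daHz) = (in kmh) 2.454e+22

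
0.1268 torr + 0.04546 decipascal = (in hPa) 0.1691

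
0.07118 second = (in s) 0.07118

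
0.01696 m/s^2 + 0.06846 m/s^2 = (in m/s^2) 0.08542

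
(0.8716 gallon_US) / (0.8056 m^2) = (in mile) 2.545e-06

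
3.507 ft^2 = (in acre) 8.051e-05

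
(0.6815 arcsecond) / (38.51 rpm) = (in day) 9.483e-12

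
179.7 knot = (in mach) 0.2715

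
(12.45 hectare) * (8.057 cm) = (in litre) 1.003e+07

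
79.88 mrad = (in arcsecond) 1.648e+04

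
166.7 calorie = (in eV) 4.353e+21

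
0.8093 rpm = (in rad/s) 0.08475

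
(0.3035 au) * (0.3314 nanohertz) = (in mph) 33.66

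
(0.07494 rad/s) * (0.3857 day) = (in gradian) 1.59e+05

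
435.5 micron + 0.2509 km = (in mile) 0.1559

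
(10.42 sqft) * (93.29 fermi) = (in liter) 9.031e-11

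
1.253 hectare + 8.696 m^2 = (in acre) 3.098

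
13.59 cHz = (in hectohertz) 0.001359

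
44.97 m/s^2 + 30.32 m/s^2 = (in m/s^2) 75.29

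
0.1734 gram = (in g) 0.1734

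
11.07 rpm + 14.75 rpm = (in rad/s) 2.704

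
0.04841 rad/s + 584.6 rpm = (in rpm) 585.1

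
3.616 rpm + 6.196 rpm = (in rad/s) 1.028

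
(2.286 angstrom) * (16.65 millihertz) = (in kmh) 1.37e-11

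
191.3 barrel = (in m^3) 30.41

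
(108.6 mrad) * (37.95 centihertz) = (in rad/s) 0.04121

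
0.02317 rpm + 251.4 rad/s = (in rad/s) 251.4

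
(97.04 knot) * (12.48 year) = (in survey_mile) 1.221e+07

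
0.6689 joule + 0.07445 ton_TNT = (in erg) 3.115e+15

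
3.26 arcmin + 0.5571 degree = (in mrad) 10.67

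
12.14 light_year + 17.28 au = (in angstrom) 1.149e+27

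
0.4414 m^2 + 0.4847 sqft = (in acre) 0.0001202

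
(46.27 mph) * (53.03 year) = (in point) 9.806e+13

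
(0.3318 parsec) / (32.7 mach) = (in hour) 2.554e+08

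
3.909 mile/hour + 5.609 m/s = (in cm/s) 735.6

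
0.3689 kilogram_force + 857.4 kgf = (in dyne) 8.412e+08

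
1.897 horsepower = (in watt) 1415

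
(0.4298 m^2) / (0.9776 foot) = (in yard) 1.577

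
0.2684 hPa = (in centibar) 0.02684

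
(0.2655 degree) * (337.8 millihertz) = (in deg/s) 0.08969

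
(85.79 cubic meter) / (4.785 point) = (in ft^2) 5.47e+05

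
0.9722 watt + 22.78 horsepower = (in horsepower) 22.78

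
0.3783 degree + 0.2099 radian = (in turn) 0.03446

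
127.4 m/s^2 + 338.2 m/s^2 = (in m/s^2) 465.6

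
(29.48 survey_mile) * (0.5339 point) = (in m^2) 8.936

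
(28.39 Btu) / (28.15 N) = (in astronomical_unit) 7.113e-09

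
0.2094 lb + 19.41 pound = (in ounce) 313.9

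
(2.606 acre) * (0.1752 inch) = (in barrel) 295.2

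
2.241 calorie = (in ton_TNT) 2.241e-09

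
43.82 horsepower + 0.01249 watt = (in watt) 3.268e+04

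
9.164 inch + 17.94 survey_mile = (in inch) 1.137e+06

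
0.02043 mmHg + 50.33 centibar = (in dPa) 5.033e+05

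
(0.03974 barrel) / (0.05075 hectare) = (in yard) 1.362e-05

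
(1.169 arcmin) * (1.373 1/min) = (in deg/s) 0.0004458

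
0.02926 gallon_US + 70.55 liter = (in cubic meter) 0.07066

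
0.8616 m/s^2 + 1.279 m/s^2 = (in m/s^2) 2.141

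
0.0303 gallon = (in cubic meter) 0.0001147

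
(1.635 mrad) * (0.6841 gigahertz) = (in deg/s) 6.409e+07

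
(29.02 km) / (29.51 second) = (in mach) 2.888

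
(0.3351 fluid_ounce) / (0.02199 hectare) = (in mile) 2.8e-11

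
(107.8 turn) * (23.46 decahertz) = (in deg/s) 9.104e+06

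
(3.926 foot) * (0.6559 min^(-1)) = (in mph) 0.02926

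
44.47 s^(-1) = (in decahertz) 4.447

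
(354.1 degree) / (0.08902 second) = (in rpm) 663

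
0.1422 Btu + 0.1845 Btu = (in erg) 3.447e+09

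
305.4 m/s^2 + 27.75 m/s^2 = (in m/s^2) 333.1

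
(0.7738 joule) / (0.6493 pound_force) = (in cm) 26.79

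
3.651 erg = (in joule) 3.651e-07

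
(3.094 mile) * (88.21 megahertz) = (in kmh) 1.581e+12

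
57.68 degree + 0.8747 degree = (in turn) 0.1627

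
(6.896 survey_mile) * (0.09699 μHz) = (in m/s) 0.001076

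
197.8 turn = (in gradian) 7.912e+04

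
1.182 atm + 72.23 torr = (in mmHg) 970.5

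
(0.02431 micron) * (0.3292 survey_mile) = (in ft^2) 0.0001386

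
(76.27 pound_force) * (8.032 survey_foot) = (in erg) 8.306e+09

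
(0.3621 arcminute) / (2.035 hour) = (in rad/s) 1.438e-08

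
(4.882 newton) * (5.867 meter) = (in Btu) 0.02715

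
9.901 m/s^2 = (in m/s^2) 9.901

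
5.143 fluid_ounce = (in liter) 0.1521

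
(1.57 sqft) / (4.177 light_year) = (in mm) 3.691e-15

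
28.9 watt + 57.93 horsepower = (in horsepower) 57.97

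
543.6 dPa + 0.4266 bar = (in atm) 0.4216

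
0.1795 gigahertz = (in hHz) 1.795e+06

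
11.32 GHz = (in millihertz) 1.132e+13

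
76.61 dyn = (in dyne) 76.61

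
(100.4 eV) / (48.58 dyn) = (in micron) 3.311e-08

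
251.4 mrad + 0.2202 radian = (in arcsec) 9.727e+04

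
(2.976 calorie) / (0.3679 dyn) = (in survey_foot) 1.11e+07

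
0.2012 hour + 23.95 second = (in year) 2.373e-05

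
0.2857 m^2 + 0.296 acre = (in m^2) 1198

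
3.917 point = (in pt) 3.917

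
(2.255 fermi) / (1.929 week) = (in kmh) 6.958e-21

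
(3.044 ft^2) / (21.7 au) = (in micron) 8.711e-08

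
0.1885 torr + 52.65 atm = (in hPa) 5.335e+04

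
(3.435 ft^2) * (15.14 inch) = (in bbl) 0.7719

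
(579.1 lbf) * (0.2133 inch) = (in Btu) 0.01323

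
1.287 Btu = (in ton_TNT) 3.245e-07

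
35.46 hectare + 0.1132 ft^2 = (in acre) 87.62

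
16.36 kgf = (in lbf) 36.07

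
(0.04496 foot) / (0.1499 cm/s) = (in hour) 0.002539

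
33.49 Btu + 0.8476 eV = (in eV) 2.205e+23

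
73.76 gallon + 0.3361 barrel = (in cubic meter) 0.3326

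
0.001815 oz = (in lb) 0.0001134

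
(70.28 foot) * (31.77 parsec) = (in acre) 5.189e+15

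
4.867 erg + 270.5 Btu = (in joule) 2.854e+05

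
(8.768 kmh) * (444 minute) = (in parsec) 2.103e-12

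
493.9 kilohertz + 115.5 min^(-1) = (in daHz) 4.939e+04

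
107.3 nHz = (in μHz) 0.1073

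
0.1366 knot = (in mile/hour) 0.1572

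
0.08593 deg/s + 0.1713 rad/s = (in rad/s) 0.1728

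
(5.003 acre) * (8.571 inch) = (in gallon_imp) 9.696e+05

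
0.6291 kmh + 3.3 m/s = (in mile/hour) 7.773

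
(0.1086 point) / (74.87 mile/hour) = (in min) 1.908e-08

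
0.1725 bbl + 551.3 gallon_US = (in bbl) 13.3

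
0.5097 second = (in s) 0.5097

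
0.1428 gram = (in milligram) 142.8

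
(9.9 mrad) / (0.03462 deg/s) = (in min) 0.2731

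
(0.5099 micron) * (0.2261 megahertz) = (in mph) 0.2579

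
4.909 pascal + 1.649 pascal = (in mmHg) 0.04919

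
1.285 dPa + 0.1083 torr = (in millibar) 0.1457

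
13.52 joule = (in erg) 1.352e+08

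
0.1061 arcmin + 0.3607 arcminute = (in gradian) 0.008644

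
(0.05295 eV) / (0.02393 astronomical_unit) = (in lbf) 5.327e-31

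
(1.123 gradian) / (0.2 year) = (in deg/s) 1.602e-07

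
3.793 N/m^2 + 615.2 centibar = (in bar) 6.152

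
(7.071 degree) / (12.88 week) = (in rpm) 1.513e-07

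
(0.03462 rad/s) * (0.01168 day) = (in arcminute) 1.201e+05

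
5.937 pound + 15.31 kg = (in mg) 1.8e+07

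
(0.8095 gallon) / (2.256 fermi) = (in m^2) 1.358e+12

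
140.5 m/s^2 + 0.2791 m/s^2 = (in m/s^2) 140.8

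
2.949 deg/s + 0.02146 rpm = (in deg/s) 3.078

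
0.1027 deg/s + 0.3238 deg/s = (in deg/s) 0.4265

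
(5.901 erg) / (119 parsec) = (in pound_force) 3.613e-26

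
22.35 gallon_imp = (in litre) 101.6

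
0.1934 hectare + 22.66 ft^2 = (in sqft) 2.084e+04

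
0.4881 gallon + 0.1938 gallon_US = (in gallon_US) 0.6819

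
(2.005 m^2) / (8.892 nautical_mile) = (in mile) 7.565e-08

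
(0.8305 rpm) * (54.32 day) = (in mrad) 4.082e+08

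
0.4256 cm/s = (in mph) 0.00952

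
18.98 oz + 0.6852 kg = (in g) 1223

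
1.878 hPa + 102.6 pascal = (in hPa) 2.904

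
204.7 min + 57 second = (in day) 0.1428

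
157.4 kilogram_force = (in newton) 1544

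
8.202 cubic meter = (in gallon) 2167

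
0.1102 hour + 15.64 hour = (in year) 0.001798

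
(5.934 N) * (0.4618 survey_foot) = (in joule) 0.8353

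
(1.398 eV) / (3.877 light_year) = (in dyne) 6.107e-31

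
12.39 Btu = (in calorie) 3124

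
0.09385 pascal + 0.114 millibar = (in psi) 0.001667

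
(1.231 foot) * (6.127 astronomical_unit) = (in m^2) 3.439e+11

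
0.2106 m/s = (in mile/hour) 0.4711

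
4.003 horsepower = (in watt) 2985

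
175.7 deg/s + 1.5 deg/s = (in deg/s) 177.2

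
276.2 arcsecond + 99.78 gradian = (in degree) 89.88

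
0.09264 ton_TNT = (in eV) 2.419e+27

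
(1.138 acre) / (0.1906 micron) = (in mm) 2.416e+13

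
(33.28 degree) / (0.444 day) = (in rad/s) 1.514e-05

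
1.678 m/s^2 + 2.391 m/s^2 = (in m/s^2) 4.069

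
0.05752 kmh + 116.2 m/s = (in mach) 0.3413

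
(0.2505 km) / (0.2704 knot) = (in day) 0.02084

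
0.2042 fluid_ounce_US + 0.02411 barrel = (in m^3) 0.003839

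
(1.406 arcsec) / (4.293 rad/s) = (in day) 1.838e-11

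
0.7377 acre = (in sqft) 3.213e+04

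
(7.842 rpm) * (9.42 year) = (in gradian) 1.553e+10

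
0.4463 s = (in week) 7.379e-07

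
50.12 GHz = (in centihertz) 5.012e+12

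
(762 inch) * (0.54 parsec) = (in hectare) 3.225e+13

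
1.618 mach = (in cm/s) 5.509e+04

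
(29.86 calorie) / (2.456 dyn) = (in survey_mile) 3161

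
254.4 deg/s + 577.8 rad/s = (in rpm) 5560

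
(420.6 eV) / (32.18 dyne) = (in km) 2.094e-16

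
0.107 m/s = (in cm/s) 10.7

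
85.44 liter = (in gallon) 22.57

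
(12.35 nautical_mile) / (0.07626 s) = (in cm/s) 2.999e+07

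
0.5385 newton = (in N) 0.5385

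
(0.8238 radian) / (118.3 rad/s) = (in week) 1.151e-08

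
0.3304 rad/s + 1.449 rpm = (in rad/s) 0.4821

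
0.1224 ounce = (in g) 3.47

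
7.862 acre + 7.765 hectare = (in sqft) 1.178e+06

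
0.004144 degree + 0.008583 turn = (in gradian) 3.438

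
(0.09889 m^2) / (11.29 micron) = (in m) 8759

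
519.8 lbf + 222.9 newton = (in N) 2535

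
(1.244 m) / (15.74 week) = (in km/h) 4.704e-07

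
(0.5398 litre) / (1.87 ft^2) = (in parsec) 1.007e-19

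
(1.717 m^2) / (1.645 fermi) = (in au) 6977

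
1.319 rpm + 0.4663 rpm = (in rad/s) 0.187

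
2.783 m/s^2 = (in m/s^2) 2.783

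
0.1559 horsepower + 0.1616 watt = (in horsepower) 0.1561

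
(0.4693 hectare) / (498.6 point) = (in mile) 16.58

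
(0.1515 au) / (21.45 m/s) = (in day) 1.223e+04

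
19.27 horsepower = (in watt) 1.437e+04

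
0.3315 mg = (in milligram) 0.3315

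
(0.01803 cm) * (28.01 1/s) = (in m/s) 0.00505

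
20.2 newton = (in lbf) 4.541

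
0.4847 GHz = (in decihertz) 4.847e+09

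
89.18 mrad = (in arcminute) 306.6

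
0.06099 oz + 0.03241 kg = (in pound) 0.07526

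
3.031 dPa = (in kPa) 0.0003031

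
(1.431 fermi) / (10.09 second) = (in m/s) 1.418e-16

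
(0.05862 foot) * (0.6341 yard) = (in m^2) 0.01036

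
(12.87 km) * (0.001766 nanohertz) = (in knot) 4.418e-08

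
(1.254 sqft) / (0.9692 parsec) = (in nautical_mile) 2.103e-21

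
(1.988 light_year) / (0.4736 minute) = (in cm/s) 6.619e+16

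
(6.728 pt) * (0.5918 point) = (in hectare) 4.955e-11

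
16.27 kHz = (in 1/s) 1.627e+04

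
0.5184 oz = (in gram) 14.7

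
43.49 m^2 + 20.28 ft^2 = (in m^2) 45.37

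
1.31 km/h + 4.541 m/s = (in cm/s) 490.5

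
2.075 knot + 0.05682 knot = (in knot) 2.132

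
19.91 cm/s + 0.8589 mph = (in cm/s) 58.31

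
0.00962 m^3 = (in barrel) 0.06051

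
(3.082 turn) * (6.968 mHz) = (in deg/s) 7.731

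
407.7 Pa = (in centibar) 0.4077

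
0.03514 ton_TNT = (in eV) 9.177e+26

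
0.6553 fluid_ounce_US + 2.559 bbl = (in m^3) 0.4069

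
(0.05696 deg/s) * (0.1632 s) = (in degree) 0.009296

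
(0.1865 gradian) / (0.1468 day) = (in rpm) 2.206e-06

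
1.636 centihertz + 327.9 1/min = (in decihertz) 54.81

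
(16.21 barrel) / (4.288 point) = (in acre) 0.421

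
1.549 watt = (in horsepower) 0.002077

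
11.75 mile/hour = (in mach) 0.01543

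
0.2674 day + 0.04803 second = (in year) 0.0007326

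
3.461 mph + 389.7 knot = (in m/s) 202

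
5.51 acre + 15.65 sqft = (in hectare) 2.23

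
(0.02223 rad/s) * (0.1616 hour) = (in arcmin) 4.446e+04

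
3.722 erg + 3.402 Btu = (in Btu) 3.402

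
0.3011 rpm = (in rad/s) 0.03153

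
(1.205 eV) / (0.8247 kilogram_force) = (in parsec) 7.736e-37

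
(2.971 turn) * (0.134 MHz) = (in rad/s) 2.501e+06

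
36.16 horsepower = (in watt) 2.696e+04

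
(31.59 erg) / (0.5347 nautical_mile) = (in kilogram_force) 3.253e-10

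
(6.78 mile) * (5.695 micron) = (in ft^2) 0.6689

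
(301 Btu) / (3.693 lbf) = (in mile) 12.01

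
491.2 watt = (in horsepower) 0.6587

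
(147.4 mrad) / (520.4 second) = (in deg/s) 0.01623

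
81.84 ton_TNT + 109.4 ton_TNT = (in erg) 8.001e+18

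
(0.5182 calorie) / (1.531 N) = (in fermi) 1.416e+15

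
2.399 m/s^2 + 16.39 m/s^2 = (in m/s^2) 18.79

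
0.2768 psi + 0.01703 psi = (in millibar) 20.26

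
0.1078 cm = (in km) 1.078e-06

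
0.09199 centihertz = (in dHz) 0.009199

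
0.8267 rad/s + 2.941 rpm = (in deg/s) 65.01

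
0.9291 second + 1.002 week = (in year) 0.01922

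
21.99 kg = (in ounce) 775.7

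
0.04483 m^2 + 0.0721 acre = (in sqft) 3141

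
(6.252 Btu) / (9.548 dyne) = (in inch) 2.72e+09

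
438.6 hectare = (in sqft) 4.721e+07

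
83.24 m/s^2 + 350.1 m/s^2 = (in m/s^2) 433.3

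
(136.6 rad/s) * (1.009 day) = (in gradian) 7.581e+08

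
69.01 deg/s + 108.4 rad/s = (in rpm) 1047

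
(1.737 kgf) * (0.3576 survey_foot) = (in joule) 1.857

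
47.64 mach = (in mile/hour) 3.629e+04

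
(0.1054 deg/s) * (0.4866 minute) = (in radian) 0.05371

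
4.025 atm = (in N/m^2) 4.078e+05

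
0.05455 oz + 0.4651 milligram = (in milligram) 1547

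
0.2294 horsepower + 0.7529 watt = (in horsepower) 0.2304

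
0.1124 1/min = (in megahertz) 1.873e-09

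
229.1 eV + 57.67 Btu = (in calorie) 1.454e+04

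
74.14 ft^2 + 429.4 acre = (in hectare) 173.8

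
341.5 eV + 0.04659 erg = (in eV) 2.908e+10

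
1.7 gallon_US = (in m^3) 0.006435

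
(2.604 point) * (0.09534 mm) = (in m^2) 8.758e-08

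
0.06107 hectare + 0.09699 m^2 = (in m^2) 610.8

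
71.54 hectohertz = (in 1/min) 4.292e+05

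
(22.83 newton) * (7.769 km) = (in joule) 1.774e+05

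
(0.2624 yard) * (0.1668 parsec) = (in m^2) 1.235e+15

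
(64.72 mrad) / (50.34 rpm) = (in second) 0.01228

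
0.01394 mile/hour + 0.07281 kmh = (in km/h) 0.09524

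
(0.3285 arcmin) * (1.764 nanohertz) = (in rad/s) 1.686e-13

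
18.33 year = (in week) 955.8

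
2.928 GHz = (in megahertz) 2928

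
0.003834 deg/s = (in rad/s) 6.692e-05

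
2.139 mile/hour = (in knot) 1.859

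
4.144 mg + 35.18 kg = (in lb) 77.56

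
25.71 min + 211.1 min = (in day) 0.1645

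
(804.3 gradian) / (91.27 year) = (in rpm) 4.192e-08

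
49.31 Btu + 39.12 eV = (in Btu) 49.31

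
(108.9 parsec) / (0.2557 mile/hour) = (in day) 3.402e+14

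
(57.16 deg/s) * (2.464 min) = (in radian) 147.5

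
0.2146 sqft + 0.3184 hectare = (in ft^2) 3.427e+04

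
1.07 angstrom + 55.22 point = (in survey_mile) 1.21e-05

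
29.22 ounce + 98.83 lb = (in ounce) 1610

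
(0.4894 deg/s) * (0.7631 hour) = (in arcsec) 4.84e+06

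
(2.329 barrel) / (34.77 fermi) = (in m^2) 1.065e+13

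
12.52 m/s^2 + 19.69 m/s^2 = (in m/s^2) 32.21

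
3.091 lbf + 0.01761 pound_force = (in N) 13.83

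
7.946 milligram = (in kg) 7.946e-06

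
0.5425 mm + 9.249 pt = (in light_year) 4.022e-19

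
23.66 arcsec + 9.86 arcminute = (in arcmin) 10.25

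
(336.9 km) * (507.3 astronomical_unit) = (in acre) 6.318e+15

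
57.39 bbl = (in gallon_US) 2410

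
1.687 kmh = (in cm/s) 46.86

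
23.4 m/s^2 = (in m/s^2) 23.4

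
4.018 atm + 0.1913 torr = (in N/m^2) 4.071e+05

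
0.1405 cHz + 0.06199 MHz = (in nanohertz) 6.199e+13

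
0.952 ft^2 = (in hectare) 8.844e-06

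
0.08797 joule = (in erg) 8.797e+05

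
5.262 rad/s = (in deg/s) 301.5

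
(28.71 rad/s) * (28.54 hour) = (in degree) 1.69e+08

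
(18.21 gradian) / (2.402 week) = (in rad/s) 1.969e-07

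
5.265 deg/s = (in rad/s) 0.09189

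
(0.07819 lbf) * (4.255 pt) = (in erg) 5221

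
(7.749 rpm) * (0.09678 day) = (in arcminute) 2.333e+07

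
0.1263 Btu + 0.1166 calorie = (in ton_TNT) 3.196e-08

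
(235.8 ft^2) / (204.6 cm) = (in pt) 3.035e+04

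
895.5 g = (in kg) 0.8955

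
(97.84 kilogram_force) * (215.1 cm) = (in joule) 2064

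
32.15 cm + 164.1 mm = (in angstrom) 4.856e+09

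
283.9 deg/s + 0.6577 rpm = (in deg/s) 287.8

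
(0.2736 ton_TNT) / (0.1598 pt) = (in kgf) 2.071e+12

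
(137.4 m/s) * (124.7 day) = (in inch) 5.828e+10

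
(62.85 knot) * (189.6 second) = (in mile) 3.809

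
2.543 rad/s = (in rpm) 24.28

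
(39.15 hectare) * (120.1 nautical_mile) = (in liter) 8.708e+13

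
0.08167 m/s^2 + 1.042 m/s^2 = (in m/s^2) 1.124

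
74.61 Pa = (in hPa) 0.7461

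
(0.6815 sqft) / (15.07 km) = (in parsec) 1.362e-22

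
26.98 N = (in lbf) 6.065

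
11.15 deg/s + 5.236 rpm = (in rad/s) 0.7429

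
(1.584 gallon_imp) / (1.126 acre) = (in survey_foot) 5.185e-06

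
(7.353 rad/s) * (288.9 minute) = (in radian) 1.275e+05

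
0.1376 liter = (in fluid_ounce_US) 4.653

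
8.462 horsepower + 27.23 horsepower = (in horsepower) 35.69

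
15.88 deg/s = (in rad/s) 0.2772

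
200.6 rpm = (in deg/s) 1204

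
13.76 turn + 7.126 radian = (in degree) 5362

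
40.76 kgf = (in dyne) 3.997e+07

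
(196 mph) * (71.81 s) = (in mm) 6.292e+06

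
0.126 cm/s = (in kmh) 0.004536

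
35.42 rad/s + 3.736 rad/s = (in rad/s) 39.16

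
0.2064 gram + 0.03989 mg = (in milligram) 206.4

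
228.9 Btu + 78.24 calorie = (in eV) 1.509e+24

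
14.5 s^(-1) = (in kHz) 0.0145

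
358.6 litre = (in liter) 358.6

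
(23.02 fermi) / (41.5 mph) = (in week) 2.052e-21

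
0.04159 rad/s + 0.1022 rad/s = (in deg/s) 8.239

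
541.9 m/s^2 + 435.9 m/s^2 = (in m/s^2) 977.8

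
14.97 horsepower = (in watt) 1.116e+04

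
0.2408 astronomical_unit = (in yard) 3.94e+10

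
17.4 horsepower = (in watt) 1.298e+04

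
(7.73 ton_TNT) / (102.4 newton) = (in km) 3.158e+05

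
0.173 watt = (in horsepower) 0.000232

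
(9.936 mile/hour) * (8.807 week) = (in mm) 2.366e+10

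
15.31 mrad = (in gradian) 0.9747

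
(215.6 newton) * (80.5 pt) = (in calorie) 1.463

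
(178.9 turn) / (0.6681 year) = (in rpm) 0.0005095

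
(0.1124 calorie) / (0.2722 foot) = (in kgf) 0.578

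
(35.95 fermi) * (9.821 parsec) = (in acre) 2.692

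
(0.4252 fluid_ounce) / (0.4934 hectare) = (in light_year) 2.694e-25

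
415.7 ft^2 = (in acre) 0.009543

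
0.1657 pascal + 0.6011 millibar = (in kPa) 0.06028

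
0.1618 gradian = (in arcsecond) 524.2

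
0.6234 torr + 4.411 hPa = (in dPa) 5242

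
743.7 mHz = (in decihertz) 7.437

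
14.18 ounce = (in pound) 0.8862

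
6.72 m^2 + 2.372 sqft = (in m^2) 6.94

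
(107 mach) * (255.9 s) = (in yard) 1.02e+07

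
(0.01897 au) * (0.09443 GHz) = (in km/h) 9.647e+17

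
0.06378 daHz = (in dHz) 6.378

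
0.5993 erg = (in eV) 3.741e+11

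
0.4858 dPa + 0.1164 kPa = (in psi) 0.01689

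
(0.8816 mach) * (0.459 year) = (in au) 0.02905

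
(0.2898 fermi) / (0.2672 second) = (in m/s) 1.085e-15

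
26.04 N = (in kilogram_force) 2.655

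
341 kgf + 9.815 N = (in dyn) 3.354e+08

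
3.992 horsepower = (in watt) 2977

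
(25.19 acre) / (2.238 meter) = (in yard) 4.981e+04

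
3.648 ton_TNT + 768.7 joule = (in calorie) 3.648e+09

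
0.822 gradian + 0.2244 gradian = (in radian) 0.01644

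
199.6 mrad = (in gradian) 12.71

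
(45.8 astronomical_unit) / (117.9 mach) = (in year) 5.412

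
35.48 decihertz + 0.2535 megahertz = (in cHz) 2.535e+07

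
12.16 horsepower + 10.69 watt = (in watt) 9078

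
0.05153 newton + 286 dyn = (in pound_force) 0.01223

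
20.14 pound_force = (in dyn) 8.959e+06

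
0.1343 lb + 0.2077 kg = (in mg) 2.686e+05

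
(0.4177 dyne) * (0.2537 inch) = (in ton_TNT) 6.433e-18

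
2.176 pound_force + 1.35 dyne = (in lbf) 2.176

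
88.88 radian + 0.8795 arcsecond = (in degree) 5092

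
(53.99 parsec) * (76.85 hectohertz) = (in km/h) 4.609e+22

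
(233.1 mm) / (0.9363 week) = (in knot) 8.002e-07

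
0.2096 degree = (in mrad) 3.658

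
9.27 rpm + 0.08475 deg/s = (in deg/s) 55.7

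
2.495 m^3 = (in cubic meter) 2.495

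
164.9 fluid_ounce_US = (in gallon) 1.288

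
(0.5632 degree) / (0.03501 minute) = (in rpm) 0.04469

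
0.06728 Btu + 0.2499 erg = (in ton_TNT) 1.697e-08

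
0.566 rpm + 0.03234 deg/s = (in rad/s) 0.05984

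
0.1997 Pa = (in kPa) 0.0001997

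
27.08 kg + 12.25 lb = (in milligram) 3.264e+07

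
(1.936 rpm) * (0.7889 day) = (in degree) 7.918e+05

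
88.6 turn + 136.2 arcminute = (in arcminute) 1.914e+06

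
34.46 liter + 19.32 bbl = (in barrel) 19.54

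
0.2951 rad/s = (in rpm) 2.818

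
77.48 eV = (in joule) 1.241e-17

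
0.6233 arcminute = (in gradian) 0.01154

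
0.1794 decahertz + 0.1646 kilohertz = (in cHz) 1.664e+04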